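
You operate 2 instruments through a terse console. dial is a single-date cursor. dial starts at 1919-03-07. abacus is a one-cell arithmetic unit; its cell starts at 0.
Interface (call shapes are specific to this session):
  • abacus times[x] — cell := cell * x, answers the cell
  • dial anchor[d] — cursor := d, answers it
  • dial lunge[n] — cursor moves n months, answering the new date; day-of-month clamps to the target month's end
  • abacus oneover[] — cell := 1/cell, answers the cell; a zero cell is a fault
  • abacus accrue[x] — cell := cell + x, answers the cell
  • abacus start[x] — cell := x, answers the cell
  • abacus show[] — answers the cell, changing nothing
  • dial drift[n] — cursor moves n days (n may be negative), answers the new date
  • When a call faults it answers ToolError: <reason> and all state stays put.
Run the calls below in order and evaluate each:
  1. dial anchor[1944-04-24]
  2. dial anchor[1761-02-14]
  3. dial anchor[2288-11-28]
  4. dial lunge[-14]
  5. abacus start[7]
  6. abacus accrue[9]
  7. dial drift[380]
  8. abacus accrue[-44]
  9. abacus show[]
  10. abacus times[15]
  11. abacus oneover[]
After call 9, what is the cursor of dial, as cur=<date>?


Answer: cur=2288-10-12

Derivation:
> dial anchor d→1944-04-24
  1944-04-24
> dial anchor d→1761-02-14
  1761-02-14
> dial anchor d→2288-11-28
  2288-11-28
> dial lunge n→-14
  2287-09-28
> abacus start x→7
  7
> abacus accrue x→9
  16
> dial drift n→380
  2288-10-12
> abacus accrue x→-44
  -28
> abacus show
  -28
> abacus times x→15
  -420
> abacus oneover
  -1/420


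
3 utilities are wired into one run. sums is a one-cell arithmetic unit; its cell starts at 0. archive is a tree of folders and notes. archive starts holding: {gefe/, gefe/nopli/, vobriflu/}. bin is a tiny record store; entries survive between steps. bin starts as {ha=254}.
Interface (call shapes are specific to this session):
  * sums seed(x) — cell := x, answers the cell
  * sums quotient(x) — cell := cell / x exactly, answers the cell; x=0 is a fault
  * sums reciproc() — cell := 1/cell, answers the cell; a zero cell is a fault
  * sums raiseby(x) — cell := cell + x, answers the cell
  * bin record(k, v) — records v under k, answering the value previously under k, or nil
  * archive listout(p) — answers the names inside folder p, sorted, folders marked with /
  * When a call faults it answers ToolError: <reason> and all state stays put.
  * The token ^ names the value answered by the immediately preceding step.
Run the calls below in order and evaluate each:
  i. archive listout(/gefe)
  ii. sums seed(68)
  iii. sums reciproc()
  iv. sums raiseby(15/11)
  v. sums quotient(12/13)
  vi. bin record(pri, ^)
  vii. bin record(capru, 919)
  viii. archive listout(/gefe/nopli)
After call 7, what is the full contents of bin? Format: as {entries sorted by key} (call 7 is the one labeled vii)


Answer: {capru=919, ha=254, pri=13403/8976}

Derivation:
I invoke archive listout using p='/gefe', and see [nopli/].
Then sums seed using x='68', and see 68.
Then sums reciproc, which returns 1/68.
I use sums raiseby using x='15/11', — result: 1031/748.
Invoking sums quotient using x='12/13', which returns 13403/8976.
Then bin record using k='pri', v='^', and observe nil.
Using bin record using k='capru', v='919', and see nil.
I invoke archive listout using p='/gefe/nopli', giving [].


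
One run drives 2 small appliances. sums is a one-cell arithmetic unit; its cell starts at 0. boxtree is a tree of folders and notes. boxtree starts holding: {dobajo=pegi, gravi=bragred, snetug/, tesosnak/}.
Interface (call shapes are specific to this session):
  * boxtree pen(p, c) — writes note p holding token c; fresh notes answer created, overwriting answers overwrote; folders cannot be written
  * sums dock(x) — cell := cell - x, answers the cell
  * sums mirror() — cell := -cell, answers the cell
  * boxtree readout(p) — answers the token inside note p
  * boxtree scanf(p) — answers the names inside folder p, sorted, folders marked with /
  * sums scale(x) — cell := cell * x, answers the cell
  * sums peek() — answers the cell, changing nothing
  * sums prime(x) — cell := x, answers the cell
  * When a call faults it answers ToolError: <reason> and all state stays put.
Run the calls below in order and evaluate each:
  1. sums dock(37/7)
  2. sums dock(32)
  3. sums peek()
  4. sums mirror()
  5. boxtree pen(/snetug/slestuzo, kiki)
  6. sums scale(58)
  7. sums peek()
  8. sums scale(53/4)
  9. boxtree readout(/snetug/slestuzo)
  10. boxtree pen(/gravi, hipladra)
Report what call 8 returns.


% sums dock x=37/7
  -37/7
% sums dock x=32
  -261/7
% sums peek
  -261/7
% sums mirror
  261/7
% boxtree pen p=/snetug/slestuzo c=kiki
  created
% sums scale x=58
  15138/7
% sums peek
  15138/7
% sums scale x=53/4
  401157/14
% boxtree readout p=/snetug/slestuzo
  kiki
% boxtree pen p=/gravi c=hipladra
  overwrote

Answer: 401157/14


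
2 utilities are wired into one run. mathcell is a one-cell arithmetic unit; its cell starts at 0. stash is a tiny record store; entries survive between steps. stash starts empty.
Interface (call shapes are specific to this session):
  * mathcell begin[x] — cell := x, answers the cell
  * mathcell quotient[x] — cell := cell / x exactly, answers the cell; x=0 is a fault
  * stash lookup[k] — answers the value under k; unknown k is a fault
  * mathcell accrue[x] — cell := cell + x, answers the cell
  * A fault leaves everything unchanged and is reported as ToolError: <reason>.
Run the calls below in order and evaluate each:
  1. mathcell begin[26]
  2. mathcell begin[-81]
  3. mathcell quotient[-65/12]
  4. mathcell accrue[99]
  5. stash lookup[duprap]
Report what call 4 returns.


Answer: 7407/65

Derivation:
Step: mathcell begin[26]
Result: 26
Step: mathcell begin[-81]
Result: -81
Step: mathcell quotient[-65/12]
Result: 972/65
Step: mathcell accrue[99]
Result: 7407/65
Step: stash lookup[duprap]
Result: ToolError: no such key duprap


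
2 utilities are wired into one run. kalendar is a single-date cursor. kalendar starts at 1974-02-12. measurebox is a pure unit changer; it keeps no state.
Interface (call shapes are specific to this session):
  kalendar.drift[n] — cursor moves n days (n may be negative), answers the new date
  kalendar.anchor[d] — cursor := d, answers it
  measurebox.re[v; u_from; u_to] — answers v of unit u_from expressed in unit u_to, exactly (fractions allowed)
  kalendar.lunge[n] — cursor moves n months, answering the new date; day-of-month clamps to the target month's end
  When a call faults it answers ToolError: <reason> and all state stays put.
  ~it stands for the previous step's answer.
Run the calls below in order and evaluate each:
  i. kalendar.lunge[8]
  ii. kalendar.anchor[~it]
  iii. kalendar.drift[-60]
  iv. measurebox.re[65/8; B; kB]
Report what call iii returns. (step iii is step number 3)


[in] kalendar.lunge n: 8
[out] 1974-10-12
[in] kalendar.anchor d: ~it
[out] 1974-10-12
[in] kalendar.drift n: -60
[out] 1974-08-13
[in] measurebox.re v: 65/8 u_from: B u_to: kB
[out] 13/1600

Answer: 1974-08-13


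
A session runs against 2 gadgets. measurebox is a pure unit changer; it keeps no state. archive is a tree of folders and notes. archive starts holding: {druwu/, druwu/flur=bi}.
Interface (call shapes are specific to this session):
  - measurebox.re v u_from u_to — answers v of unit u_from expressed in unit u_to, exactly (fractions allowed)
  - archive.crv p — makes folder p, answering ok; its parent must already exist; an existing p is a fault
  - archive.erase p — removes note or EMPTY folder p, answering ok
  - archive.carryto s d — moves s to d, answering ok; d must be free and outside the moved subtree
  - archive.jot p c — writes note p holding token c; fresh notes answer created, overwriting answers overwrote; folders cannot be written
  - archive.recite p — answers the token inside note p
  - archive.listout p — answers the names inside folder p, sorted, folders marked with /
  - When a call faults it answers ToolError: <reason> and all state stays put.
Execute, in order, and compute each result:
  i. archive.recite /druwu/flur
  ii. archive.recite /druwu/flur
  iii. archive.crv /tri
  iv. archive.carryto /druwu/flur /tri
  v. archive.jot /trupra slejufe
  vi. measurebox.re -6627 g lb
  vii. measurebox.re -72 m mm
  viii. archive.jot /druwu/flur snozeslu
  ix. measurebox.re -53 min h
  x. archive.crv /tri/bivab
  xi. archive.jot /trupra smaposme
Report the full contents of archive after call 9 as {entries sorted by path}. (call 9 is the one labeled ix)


Answer: {druwu/, druwu/flur=snozeslu, tri/, trupra=slejufe}

Derivation:
-> archive.recite(p=/druwu/flur)
<- bi
-> archive.recite(p=/druwu/flur)
<- bi
-> archive.crv(p=/tri)
<- ok
-> archive.carryto(s=/druwu/flur, d=/tri)
<- ToolError: exists
-> archive.jot(p=/trupra, c=slejufe)
<- created
-> measurebox.re(v=-6627, u_from=g, u_to=lb)
<- -662700000/45359237
-> measurebox.re(v=-72, u_from=m, u_to=mm)
<- -72000
-> archive.jot(p=/druwu/flur, c=snozeslu)
<- overwrote
-> measurebox.re(v=-53, u_from=min, u_to=h)
<- -53/60
-> archive.crv(p=/tri/bivab)
<- ok
-> archive.jot(p=/trupra, c=smaposme)
<- overwrote


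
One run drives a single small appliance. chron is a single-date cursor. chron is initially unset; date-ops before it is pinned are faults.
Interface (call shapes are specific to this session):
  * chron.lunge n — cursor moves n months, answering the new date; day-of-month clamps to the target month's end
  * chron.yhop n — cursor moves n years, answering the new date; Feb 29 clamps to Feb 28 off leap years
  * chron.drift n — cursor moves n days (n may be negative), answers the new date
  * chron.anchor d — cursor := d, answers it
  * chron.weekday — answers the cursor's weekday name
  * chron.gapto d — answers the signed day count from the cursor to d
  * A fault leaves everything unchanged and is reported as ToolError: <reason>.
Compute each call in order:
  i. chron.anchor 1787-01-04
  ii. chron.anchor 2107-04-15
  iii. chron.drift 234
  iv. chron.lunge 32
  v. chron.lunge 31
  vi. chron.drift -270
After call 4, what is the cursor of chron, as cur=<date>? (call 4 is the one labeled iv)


Act: chron.anchor[d→1787-01-04]
Obs: 1787-01-04
Act: chron.anchor[d→2107-04-15]
Obs: 2107-04-15
Act: chron.drift[n→234]
Obs: 2107-12-05
Act: chron.lunge[n→32]
Obs: 2110-08-05
Act: chron.lunge[n→31]
Obs: 2113-03-05
Act: chron.drift[n→-270]
Obs: 2112-06-08

Answer: cur=2110-08-05


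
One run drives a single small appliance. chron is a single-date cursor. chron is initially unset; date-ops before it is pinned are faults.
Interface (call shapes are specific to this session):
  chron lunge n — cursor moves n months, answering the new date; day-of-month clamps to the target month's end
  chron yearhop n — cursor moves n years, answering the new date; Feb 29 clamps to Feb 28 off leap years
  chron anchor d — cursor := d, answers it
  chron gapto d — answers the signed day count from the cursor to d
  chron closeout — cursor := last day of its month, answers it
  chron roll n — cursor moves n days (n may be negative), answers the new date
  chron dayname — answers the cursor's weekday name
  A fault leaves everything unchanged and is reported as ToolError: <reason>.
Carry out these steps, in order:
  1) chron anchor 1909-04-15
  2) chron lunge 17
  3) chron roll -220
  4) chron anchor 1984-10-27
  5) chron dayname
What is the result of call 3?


Answer: 1910-02-07

Derivation:
-- 1. chron anchor(d='1909-04-15') => 1909-04-15
-- 2. chron lunge(n='17') => 1910-09-15
-- 3. chron roll(n='-220') => 1910-02-07
-- 4. chron anchor(d='1984-10-27') => 1984-10-27
-- 5. chron dayname() => Saturday


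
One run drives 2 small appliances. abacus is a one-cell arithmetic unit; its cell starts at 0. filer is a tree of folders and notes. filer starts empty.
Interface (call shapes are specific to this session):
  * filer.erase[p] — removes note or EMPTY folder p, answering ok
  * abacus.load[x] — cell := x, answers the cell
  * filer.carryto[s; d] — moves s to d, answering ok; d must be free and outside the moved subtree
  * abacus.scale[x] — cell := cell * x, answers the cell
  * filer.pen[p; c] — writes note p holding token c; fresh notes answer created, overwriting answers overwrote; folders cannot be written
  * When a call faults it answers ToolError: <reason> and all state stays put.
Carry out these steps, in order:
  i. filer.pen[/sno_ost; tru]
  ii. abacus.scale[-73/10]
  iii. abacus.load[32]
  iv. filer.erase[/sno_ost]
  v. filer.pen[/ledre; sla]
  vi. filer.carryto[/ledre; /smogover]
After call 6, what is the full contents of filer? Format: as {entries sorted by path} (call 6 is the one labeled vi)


==> filer.pen(p: /sno_ost, c: tru)
<== created
==> abacus.scale(x: -73/10)
<== 0
==> abacus.load(x: 32)
<== 32
==> filer.erase(p: /sno_ost)
<== ok
==> filer.pen(p: /ledre, c: sla)
<== created
==> filer.carryto(s: /ledre, d: /smogover)
<== ok

Answer: {smogover=sla}


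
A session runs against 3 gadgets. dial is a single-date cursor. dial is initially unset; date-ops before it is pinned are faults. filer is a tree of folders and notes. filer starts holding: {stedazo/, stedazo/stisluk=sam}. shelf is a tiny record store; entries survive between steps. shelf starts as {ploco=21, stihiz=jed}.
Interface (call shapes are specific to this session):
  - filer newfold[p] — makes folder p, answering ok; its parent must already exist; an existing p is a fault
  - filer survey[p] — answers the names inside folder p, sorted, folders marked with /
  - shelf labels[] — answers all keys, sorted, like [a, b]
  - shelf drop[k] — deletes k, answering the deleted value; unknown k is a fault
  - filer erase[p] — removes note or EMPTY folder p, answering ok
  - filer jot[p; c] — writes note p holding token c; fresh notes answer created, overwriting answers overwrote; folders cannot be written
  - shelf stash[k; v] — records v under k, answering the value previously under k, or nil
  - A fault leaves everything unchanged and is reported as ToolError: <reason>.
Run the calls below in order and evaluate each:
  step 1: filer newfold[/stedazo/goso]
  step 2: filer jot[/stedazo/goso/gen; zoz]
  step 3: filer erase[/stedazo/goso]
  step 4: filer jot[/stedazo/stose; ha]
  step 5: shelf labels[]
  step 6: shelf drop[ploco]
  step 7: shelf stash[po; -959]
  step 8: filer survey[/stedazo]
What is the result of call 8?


Act: filer newfold[p: /stedazo/goso]
Obs: ok
Act: filer jot[p: /stedazo/goso/gen; c: zoz]
Obs: created
Act: filer erase[p: /stedazo/goso]
Obs: ToolError: not empty
Act: filer jot[p: /stedazo/stose; c: ha]
Obs: created
Act: shelf labels[]
Obs: [ploco, stihiz]
Act: shelf drop[k: ploco]
Obs: 21
Act: shelf stash[k: po; v: -959]
Obs: nil
Act: filer survey[p: /stedazo]
Obs: [goso/, stisluk, stose]

Answer: [goso/, stisluk, stose]


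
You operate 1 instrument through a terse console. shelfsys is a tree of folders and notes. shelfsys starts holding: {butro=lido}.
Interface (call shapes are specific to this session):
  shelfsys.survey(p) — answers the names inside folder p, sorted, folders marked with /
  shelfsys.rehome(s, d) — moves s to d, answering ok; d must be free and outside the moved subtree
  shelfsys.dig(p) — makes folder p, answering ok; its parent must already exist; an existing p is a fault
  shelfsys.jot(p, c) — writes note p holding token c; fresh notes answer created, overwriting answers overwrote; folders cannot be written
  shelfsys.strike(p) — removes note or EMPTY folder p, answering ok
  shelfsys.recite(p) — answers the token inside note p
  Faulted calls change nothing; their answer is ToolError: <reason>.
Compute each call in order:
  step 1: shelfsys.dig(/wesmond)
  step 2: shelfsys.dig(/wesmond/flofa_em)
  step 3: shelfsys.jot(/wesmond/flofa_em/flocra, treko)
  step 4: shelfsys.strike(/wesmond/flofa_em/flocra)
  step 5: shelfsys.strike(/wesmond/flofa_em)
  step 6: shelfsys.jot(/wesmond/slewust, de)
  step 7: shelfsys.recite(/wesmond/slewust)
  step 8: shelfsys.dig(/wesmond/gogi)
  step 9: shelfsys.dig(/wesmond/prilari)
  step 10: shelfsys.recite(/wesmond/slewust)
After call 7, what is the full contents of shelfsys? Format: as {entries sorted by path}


Now I run shelfsys.dig on p→/wesmond, — result: ok.
I invoke shelfsys.dig on p→/wesmond/flofa_em, giving ok.
Now I run shelfsys.jot on p→/wesmond/flofa_em/flocra, c→treko, and see created.
Now I run shelfsys.strike on p→/wesmond/flofa_em/flocra, and get ok.
Next I call shelfsys.strike on p→/wesmond/flofa_em, and see ok.
Now I run shelfsys.jot on p→/wesmond/slewust, c→de, and observe created.
I use shelfsys.recite on p→/wesmond/slewust, → de.
I use shelfsys.dig on p→/wesmond/gogi, and get ok.
Invoking shelfsys.dig on p→/wesmond/prilari: ok.
I run shelfsys.recite on p→/wesmond/slewust, — result: de.

Answer: {butro=lido, wesmond/, wesmond/slewust=de}


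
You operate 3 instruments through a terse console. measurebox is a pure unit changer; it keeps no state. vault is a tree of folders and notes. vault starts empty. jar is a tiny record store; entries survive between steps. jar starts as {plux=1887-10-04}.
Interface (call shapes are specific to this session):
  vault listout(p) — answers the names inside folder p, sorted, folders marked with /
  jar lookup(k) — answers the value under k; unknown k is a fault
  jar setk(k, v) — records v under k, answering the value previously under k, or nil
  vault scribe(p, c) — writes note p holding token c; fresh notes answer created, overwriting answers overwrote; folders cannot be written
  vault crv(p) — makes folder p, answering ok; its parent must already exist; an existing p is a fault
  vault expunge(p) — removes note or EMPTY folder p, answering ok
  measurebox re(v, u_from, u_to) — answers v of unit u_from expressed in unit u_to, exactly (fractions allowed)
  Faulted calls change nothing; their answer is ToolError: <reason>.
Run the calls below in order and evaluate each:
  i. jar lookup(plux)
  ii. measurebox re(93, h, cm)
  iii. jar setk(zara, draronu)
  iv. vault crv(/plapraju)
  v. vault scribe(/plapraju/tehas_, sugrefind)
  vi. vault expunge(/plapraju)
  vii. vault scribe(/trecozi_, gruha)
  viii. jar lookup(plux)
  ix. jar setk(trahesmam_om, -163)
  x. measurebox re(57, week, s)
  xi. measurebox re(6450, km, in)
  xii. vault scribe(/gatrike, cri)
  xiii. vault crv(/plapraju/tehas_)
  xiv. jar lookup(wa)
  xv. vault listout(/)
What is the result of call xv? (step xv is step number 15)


Invoking jar lookup using k→plux, and get 1887-10-04.
Now I run measurebox re using v→93, u_from→h, u_to→cm, yielding ToolError: incompatible units.
Now I run jar setk using k→zara, v→draronu, which returns nil.
Using vault crv using p→/plapraju, which returns ok.
Calling vault scribe using p→/plapraju/tehas_, c→sugrefind, and get created.
I call vault expunge using p→/plapraju, — result: ToolError: not empty.
Now I run vault scribe using p→/trecozi_, c→gruha, and observe created.
Calling jar lookup using k→plux, → 1887-10-04.
Invoking jar setk using k→trahesmam_om, v→-163, and observe nil.
Then measurebox re using v→57, u_from→week, u_to→s, and get 34473600.
I run measurebox re using v→6450, u_from→km, u_to→in, which returns 32250000000/127.
I invoke vault scribe using p→/gatrike, c→cri, and observe created.
Then vault crv using p→/plapraju/tehas_, and get ToolError: exists.
I invoke jar lookup using k→wa, and get ToolError: no such key wa.
I try vault listout using p→/, → [gatrike, plapraju/, trecozi_].

Answer: [gatrike, plapraju/, trecozi_]


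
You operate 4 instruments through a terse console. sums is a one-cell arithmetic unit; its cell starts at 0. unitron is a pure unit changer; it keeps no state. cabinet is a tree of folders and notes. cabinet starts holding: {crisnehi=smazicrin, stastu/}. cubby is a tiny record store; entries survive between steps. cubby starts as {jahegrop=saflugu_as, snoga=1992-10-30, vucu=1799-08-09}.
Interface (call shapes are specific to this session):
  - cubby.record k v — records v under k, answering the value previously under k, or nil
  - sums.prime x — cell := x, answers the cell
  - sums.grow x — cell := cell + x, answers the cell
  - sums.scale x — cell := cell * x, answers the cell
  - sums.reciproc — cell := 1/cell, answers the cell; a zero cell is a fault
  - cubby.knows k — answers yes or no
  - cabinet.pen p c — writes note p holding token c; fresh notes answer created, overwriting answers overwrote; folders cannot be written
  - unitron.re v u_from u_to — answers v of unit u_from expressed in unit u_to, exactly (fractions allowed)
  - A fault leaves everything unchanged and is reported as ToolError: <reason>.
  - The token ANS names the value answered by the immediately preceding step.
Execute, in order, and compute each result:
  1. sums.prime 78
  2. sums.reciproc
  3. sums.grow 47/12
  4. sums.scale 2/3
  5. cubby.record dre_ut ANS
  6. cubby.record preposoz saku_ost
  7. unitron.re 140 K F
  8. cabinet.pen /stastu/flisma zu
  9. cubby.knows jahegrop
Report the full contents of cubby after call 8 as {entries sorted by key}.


;; sums.prime(78) : 78
;; sums.reciproc() : 1/78
;; sums.grow(47/12) : 613/156
;; sums.scale(2/3) : 613/234
;; cubby.record(dre_ut, ANS) : nil
;; cubby.record(preposoz, saku_ost) : nil
;; unitron.re(140, K, F) : -20767/100
;; cabinet.pen(/stastu/flisma, zu) : created
;; cubby.knows(jahegrop) : yes

Answer: {dre_ut=613/234, jahegrop=saflugu_as, preposoz=saku_ost, snoga=1992-10-30, vucu=1799-08-09}


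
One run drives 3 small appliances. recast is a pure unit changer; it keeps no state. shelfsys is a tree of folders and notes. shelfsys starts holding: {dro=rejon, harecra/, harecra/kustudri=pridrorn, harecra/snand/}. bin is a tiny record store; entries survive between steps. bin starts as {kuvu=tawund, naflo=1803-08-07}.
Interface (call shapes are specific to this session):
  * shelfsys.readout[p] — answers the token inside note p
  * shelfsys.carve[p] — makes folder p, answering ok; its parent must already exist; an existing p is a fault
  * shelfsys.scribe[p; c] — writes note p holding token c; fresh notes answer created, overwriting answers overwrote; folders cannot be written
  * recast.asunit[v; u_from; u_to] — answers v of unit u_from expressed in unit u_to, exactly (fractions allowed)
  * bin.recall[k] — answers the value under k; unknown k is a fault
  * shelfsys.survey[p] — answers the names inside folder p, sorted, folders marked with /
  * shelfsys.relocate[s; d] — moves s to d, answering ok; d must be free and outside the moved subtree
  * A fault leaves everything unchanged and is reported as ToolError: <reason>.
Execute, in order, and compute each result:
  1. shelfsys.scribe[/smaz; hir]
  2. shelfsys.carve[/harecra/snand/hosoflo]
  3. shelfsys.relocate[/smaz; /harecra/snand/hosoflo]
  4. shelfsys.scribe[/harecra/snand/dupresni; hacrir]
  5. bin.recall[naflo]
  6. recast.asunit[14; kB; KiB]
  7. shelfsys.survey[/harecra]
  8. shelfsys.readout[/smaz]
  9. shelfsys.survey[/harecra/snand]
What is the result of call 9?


→ scribe(p→/smaz, c→hir)
← created
→ carve(p→/harecra/snand/hosoflo)
← ok
→ relocate(s→/smaz, d→/harecra/snand/hosoflo)
← ToolError: exists
→ scribe(p→/harecra/snand/dupresni, c→hacrir)
← created
→ recall(k→naflo)
← 1803-08-07
→ asunit(v→14, u_from→kB, u_to→KiB)
← 875/64
→ survey(p→/harecra)
← [kustudri, snand/]
→ readout(p→/smaz)
← hir
→ survey(p→/harecra/snand)
← [dupresni, hosoflo/]

Answer: [dupresni, hosoflo/]


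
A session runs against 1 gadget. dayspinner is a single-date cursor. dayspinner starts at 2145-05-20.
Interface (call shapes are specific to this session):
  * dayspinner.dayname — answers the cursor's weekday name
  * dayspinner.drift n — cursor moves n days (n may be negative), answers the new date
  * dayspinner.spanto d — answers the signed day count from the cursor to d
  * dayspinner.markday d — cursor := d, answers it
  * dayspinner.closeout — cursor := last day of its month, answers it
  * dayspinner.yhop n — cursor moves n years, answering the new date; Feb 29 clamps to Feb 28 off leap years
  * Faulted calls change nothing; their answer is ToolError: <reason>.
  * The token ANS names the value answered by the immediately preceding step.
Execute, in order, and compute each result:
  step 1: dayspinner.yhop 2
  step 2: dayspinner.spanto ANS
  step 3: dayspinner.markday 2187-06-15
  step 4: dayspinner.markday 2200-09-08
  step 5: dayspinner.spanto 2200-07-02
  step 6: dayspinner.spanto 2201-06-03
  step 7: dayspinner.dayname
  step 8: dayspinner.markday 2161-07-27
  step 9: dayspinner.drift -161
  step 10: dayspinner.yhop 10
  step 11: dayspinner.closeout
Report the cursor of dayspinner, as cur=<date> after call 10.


% dayspinner.yhop n=2
[out] 2147-05-20
% dayspinner.spanto d=ANS
[out] 0
% dayspinner.markday d=2187-06-15
[out] 2187-06-15
% dayspinner.markday d=2200-09-08
[out] 2200-09-08
% dayspinner.spanto d=2200-07-02
[out] -68
% dayspinner.spanto d=2201-06-03
[out] 268
% dayspinner.dayname
[out] Monday
% dayspinner.markday d=2161-07-27
[out] 2161-07-27
% dayspinner.drift n=-161
[out] 2161-02-16
% dayspinner.yhop n=10
[out] 2171-02-16
% dayspinner.closeout
[out] 2171-02-28

Answer: cur=2171-02-16


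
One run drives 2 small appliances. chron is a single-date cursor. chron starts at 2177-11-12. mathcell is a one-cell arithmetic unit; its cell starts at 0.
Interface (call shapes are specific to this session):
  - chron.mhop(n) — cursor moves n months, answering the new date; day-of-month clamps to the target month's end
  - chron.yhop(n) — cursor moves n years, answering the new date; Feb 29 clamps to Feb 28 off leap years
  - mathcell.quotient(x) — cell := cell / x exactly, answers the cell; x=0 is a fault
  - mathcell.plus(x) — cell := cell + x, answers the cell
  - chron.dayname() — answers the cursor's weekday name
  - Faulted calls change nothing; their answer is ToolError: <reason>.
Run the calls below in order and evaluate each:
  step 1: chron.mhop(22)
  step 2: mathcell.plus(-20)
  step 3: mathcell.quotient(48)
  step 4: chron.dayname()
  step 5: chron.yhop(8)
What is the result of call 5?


→ chron.mhop(22)
← 2179-09-12
→ mathcell.plus(-20)
← -20
→ mathcell.quotient(48)
← -5/12
→ chron.dayname()
← Sunday
→ chron.yhop(8)
← 2187-09-12

Answer: 2187-09-12


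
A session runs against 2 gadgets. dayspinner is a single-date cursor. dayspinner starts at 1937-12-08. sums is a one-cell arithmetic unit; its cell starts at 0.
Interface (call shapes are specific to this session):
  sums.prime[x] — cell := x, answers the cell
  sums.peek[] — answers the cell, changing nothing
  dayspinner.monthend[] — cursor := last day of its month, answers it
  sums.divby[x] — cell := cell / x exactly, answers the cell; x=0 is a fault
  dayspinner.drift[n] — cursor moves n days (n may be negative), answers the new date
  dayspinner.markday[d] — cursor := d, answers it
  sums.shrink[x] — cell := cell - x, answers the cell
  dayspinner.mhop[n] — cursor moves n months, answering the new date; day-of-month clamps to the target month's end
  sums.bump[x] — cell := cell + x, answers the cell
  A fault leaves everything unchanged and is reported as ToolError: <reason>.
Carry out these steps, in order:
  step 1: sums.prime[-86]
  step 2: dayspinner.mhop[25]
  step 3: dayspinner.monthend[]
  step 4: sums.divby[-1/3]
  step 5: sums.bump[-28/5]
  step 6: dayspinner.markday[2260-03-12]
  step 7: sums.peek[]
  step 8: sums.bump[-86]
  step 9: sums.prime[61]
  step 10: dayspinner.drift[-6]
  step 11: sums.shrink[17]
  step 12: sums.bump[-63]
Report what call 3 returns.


-- sums.prime(x: -86) : -86
-- dayspinner.mhop(n: 25) : 1940-01-08
-- dayspinner.monthend() : 1940-01-31
-- sums.divby(x: -1/3) : 258
-- sums.bump(x: -28/5) : 1262/5
-- dayspinner.markday(d: 2260-03-12) : 2260-03-12
-- sums.peek() : 1262/5
-- sums.bump(x: -86) : 832/5
-- sums.prime(x: 61) : 61
-- dayspinner.drift(n: -6) : 2260-03-06
-- sums.shrink(x: 17) : 44
-- sums.bump(x: -63) : -19

Answer: 1940-01-31


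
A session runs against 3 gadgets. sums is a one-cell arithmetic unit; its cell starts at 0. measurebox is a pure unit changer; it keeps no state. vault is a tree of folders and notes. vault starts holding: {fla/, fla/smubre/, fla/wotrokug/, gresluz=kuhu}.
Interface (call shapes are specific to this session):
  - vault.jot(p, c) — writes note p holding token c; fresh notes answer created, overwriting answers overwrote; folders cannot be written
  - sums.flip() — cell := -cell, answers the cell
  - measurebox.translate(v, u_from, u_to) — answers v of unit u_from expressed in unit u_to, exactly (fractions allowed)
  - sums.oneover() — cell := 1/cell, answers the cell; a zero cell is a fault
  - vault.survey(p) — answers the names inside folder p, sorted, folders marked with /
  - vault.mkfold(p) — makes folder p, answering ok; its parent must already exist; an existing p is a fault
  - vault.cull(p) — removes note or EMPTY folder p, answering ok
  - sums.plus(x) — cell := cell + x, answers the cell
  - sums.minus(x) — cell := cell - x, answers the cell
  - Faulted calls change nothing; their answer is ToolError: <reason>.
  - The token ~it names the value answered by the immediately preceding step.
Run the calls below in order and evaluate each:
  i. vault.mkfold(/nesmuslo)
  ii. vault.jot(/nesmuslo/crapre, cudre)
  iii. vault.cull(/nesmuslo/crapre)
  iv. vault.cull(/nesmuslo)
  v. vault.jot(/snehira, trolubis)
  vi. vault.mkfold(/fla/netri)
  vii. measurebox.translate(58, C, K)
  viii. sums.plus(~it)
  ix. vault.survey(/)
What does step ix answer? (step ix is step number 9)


~$ vault.mkfold p=/nesmuslo
[out] ok
~$ vault.jot p=/nesmuslo/crapre c=cudre
[out] created
~$ vault.cull p=/nesmuslo/crapre
[out] ok
~$ vault.cull p=/nesmuslo
[out] ok
~$ vault.jot p=/snehira c=trolubis
[out] created
~$ vault.mkfold p=/fla/netri
[out] ok
~$ measurebox.translate v=58 u_from=C u_to=K
[out] 6623/20
~$ sums.plus x=~it
[out] 6623/20
~$ vault.survey p=/
[out] [fla/, gresluz, snehira]

Answer: [fla/, gresluz, snehira]


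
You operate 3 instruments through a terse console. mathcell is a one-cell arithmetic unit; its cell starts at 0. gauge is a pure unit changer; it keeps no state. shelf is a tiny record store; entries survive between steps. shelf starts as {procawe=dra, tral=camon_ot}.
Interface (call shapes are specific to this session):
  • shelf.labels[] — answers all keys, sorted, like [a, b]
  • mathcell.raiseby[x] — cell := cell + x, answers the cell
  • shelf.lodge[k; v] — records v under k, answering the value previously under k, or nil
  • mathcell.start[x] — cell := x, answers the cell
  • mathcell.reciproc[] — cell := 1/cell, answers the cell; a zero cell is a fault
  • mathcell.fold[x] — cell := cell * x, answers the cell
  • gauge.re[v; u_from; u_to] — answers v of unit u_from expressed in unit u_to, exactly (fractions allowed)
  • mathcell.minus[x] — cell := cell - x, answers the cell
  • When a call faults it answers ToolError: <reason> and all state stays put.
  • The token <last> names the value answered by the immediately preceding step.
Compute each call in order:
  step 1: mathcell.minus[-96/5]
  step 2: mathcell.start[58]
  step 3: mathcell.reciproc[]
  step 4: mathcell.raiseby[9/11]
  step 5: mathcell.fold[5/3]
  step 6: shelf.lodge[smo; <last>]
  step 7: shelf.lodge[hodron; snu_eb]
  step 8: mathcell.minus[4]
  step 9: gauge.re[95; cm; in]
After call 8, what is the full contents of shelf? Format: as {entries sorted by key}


-- 1. mathcell.minus(x='-96/5') : 96/5
-- 2. mathcell.start(x='58') : 58
-- 3. mathcell.reciproc() : 1/58
-- 4. mathcell.raiseby(x='9/11') : 533/638
-- 5. mathcell.fold(x='5/3') : 2665/1914
-- 6. shelf.lodge(k='smo', v='<last>') : nil
-- 7. shelf.lodge(k='hodron', v='snu_eb') : nil
-- 8. mathcell.minus(x='4') : -4991/1914
-- 9. gauge.re(v='95', u_from='cm', u_to='in') : 4750/127

Answer: {hodron=snu_eb, procawe=dra, smo=2665/1914, tral=camon_ot}


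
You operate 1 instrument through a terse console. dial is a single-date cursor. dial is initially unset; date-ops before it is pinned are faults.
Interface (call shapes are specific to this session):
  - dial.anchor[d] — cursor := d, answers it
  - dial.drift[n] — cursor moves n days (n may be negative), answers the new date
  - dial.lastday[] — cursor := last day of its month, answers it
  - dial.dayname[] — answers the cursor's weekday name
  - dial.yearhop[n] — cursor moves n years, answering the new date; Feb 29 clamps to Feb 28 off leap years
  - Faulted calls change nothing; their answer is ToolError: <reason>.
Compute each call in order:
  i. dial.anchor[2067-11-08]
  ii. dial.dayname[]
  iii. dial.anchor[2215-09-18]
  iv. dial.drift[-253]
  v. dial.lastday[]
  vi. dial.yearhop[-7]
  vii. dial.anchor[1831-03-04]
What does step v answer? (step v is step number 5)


Answer: 2215-01-31

Derivation:
$ dial.anchor d→2067-11-08
  2067-11-08
$ dial.dayname
  Tuesday
$ dial.anchor d→2215-09-18
  2215-09-18
$ dial.drift n→-253
  2215-01-08
$ dial.lastday
  2215-01-31
$ dial.yearhop n→-7
  2208-01-31
$ dial.anchor d→1831-03-04
  1831-03-04


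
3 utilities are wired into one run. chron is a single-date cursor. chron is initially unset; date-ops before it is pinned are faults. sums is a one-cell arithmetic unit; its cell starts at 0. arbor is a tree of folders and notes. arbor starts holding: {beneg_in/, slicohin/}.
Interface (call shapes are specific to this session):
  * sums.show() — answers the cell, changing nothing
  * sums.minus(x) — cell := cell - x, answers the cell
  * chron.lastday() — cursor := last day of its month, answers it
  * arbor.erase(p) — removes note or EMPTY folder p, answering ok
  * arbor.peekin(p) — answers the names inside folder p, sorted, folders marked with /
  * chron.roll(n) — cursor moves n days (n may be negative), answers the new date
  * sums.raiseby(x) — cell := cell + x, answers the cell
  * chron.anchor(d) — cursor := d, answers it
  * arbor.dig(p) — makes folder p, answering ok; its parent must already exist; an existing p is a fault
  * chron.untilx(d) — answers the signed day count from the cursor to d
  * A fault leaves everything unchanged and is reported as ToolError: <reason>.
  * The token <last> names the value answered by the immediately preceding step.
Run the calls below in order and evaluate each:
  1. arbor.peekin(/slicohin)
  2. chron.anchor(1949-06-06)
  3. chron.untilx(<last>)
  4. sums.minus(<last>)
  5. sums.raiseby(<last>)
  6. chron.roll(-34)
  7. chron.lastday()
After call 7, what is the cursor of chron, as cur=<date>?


→ arbor.peekin(/slicohin)
← []
→ chron.anchor(1949-06-06)
← 1949-06-06
→ chron.untilx(<last>)
← 0
→ sums.minus(<last>)
← 0
→ sums.raiseby(<last>)
← 0
→ chron.roll(-34)
← 1949-05-03
→ chron.lastday()
← 1949-05-31

Answer: cur=1949-05-31


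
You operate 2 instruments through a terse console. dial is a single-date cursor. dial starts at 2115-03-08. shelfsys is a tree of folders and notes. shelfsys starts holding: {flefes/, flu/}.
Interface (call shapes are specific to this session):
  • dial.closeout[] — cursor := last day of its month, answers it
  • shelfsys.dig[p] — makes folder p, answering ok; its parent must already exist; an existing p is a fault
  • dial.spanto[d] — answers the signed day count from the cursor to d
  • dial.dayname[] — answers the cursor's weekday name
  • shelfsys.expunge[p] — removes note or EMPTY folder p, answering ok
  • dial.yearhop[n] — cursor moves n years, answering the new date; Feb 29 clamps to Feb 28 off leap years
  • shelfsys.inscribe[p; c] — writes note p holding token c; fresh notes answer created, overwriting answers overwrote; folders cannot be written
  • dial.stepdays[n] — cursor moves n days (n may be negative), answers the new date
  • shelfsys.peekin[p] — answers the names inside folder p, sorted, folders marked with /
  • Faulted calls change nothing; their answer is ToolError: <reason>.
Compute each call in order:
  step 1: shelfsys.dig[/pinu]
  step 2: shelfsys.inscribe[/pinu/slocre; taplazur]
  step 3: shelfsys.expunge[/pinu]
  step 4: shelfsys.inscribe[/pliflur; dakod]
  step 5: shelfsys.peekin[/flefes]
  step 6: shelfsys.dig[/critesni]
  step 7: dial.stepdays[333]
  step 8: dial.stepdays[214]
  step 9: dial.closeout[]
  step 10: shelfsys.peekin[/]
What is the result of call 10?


Answer: [critesni/, flefes/, flu/, pinu/, pliflur]

Derivation:
~$ dig p='/pinu'
= ok
~$ inscribe p='/pinu/slocre' c='taplazur'
= created
~$ expunge p='/pinu'
= ToolError: not empty
~$ inscribe p='/pliflur' c='dakod'
= created
~$ peekin p='/flefes'
= []
~$ dig p='/critesni'
= ok
~$ stepdays n='333'
= 2116-02-04
~$ stepdays n='214'
= 2116-09-05
~$ closeout
= 2116-09-30
~$ peekin p='/'
= [critesni/, flefes/, flu/, pinu/, pliflur]


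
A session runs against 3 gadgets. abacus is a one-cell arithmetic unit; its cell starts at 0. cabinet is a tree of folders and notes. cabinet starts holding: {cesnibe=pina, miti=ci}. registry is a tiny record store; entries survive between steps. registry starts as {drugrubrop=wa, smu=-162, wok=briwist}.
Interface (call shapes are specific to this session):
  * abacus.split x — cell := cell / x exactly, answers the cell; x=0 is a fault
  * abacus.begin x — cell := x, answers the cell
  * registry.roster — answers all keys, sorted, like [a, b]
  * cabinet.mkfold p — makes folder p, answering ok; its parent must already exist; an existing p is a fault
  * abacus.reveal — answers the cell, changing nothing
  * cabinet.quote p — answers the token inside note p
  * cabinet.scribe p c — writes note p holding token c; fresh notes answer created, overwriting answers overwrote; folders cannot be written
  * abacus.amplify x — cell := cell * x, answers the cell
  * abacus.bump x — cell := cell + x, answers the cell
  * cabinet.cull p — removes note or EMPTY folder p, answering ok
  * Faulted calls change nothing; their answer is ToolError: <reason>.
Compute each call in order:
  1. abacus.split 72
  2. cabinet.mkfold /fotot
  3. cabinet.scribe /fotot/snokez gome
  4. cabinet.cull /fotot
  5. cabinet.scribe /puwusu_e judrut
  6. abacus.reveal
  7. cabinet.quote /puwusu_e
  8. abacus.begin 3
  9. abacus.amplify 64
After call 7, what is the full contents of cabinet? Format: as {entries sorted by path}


>>> split x: 72
  0
>>> mkfold p: /fotot
  ok
>>> scribe p: /fotot/snokez c: gome
  created
>>> cull p: /fotot
  ToolError: not empty
>>> scribe p: /puwusu_e c: judrut
  created
>>> reveal
  0
>>> quote p: /puwusu_e
  judrut
>>> begin x: 3
  3
>>> amplify x: 64
  192

Answer: {cesnibe=pina, fotot/, fotot/snokez=gome, miti=ci, puwusu_e=judrut}


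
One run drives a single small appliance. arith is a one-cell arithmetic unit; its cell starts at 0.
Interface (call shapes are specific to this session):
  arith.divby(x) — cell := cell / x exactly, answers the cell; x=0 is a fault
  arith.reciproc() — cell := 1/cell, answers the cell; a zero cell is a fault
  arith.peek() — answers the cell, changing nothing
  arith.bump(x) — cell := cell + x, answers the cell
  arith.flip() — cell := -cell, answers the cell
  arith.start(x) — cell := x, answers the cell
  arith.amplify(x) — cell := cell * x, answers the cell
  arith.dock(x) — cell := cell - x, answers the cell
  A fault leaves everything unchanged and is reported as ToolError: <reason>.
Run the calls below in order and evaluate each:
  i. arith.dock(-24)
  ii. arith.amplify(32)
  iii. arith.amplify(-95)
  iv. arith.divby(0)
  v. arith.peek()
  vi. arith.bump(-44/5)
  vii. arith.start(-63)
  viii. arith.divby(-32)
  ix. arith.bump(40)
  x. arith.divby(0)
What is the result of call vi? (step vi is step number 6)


! arith.dock(x→-24) ~> 24
! arith.amplify(x→32) ~> 768
! arith.amplify(x→-95) ~> -72960
! arith.divby(x→0) ~> ToolError: division by zero
! arith.peek() ~> -72960
! arith.bump(x→-44/5) ~> -364844/5
! arith.start(x→-63) ~> -63
! arith.divby(x→-32) ~> 63/32
! arith.bump(x→40) ~> 1343/32
! arith.divby(x→0) ~> ToolError: division by zero

Answer: -364844/5
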